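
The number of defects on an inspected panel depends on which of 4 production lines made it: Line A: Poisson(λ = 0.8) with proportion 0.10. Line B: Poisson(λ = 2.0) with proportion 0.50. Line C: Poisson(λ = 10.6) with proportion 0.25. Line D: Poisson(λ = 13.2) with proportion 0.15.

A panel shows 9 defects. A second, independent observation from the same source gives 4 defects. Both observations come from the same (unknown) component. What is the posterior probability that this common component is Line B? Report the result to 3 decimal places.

Apply Bayes' rule: the posterior for each component is proportional to its prior times its likelihood at x.
Since both observations come from the same component, the likelihood for component k is f_k(x₁)·f_k(x₂).
  f_A = [1.66192e-07] × [0.00766855] = 1.27445e-09
  f_B = [0.000190949] × [0.0902235] = 1.72281e-05
  f_C = [0.116003] × [0.0131066] = 0.0015204
  f_D = [0.0620462] × [0.00234098] = 0.000145249
Prior × likelihood for each component:
  P(Z=A)·f_A = 0.10 × 1.27445e-09 = 1.27445e-10
  P(Z=B)·f_B = 0.50 × 1.72281e-05 = 8.61406e-06
  P(Z=C)·f_C = 0.25 × 0.0015204 = 0.000380101
  P(Z=D)·f_D = 0.15 × 0.000145249 = 2.17873e-05
Normaliser: 1.27445e-10 + 8.61406e-06 + 0.000380101 + 2.17873e-05 = 0.000410502
P(Line B | data) ≈ 0.021

0.021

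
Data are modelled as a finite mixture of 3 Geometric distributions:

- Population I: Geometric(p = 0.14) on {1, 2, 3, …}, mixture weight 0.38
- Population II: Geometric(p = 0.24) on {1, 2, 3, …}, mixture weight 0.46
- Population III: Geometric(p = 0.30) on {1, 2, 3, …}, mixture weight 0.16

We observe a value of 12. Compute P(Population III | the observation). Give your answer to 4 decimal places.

By Bayes' theorem, P(k | x) = w_k f_k(x) / Σ_j w_j f_j(x).
Evaluate each component's likelihood at the observed value:
  f_I = 0.14·(1−0.14)^11 = 0.14·0.190319 = 0.0266447
  f_II = 0.24·(1−0.24)^11 = 0.24·0.0488596 = 0.0117263
  f_III = 0.30·(1−0.30)^11 = 0.30·0.0197733 = 0.00593198
Unnormalised posteriors:
  w_I·f_I = 0.38 × 0.0266447 = 0.010125
  w_II·f_II = 0.46 × 0.0117263 = 0.00539409
  w_III·f_III = 0.16 × 0.00593198 = 0.000949117
Normaliser: 0.010125 + 0.00539409 + 0.000949117 = 0.0164682
So the posterior for Population III is 0.000949117 / 0.0164682 ≈ 0.0576.

0.0576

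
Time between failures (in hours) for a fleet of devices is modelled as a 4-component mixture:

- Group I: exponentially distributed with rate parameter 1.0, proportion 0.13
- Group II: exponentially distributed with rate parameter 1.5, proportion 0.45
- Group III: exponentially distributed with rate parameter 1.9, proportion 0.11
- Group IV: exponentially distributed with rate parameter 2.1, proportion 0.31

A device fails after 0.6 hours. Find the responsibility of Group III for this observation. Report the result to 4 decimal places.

P(component k | x) = π_k·f_k(x) / marginal(x), where marginal(x) = Σ_j π_j·f_j(x).
Exponential densities:
  f_I = 1.0·e^(−1.0·0.6) = 1.0·e^(−0.6000) = 0.548812
  f_II = 1.5·e^(−1.5·0.6) = 1.5·e^(−0.9000) = 0.609854
  f_III = 1.9·e^(−1.9·0.6) = 1.9·e^(−1.1400) = 0.607656
  f_IV = 2.1·e^(−2.1·0.6) = 2.1·e^(−1.2600) = 0.595673
Unnormalised posteriors:
  π_I·f_I = 0.13 × 0.548812 = 0.0713455
  π_II·f_II = 0.45 × 0.609854 = 0.274435
  π_III·f_III = 0.11 × 0.607656 = 0.0668422
  π_IV·f_IV = 0.31 × 0.595673 = 0.184659
Sum: 0.0713455 + 0.274435 + 0.0668422 + 0.184659 = 0.597281
Responsibility of Group III: 0.0668422 / 0.597281 ≈ 0.1119

0.1119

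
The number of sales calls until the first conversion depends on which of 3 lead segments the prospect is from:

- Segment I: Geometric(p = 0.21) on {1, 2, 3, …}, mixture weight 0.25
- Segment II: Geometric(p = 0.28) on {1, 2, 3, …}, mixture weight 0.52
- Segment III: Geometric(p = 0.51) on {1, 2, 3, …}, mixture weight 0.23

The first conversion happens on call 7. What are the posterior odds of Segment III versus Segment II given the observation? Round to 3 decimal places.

Since P(k|x) ∝ π_k f_k(x), the posterior odds are π_i f_i(x) / (π_j f_j(x)).
Geometric probabilities:
  L_I = 0.0510484
  L_II = 0.0390079
  L_III = 0.00705906
0.00162358 / 0.0202841 ≈ 0.080

0.080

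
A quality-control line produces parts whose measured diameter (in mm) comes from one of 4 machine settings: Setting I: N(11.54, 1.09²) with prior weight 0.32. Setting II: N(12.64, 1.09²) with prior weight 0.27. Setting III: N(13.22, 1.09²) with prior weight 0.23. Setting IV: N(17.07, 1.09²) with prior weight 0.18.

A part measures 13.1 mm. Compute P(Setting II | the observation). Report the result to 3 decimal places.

0.418

The responsibility of component k is π_k f_k(x) divided by Σ_j π_j f_j(x).
Component likelihoods at x = 13.1 mm:
  f_I = 0.131431
  f_II = 0.334819
  f_III = 0.363791
  f_IV = 0.000481823
Unnormalised posteriors:
  π_I·f_I = 0.32 × 0.131431 = 0.042058
  π_II·f_II = 0.27 × 0.334819 = 0.0904011
  π_III·f_III = 0.23 × 0.363791 = 0.0836719
  π_IV·f_IV = 0.18 × 0.000481823 = 8.67282e-05
Marginal: 0.042058 + 0.0904011 + 0.0836719 + 8.67282e-05 = 0.216218
So the posterior for Setting II is 0.0904011 / 0.216218 ≈ 0.418.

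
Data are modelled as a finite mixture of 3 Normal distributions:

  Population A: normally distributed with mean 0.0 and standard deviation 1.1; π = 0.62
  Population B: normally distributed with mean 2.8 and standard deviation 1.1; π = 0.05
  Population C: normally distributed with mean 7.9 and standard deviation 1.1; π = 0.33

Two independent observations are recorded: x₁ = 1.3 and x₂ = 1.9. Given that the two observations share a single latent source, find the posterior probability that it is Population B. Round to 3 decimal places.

0.169

By Bayes' theorem, P(k | x) = π_k f_k(x) / Σ_j π_j f_j(x).
Since both observations come from the same component, the likelihood for component k is f_k(x₁)·f_k(x₂).
  f_A = [(1/(1.1·√(2π)))·exp(−(1.3−0.0)²/(2·1.1²)) = 0.362675·exp(-0.69835) = 0.180397] × [0.0815952] = 0.0147195
  f_B = [(1/(1.1·√(2π)))·exp(−(1.3−2.8)²/(2·1.1²)) = 0.362675·exp(-0.92975) = 0.14313] × [0.25951] = 0.0371437
  f_C = [(1/(1.1·√(2π)))·exp(−(1.3−7.9)²/(2·1.1²)) = 0.362675·exp(-18.00000) = 5.52353e-09] × [1.25585e-07] = 6.93673e-16
Multiply by the mixture weights:
  π_A·f_A = 0.62 × 0.0147195 = 0.00912611
  π_B·f_B = 0.05 × 0.0371437 = 0.00185719
  π_C·f_C = 0.33 × 6.93673e-16 = 2.28912e-16
Evidence: 0.00912611 + 0.00185719 + 2.28912e-16 = 0.0109833
So the posterior for Population B is 0.00185719 / 0.0109833 ≈ 0.169.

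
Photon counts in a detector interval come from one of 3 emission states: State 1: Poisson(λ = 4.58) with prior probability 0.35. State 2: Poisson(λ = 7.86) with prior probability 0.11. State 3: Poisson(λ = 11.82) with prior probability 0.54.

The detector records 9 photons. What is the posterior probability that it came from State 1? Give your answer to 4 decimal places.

By Bayes' theorem, P(k | x) = P(Z=k) f_k(x) / Σ_j P(Z=j) f_j(x).
Component likelihoods at x = 9 photons:
  p_1 = 0.0250586
  p_2 = 0.121755
  p_3 = 0.0912922
Prior × likelihood for each component:
  P(Z=1)·p_1 = 0.35 × 0.0250586 = 0.00877052
  P(Z=2)·p_2 = 0.11 × 0.121755 = 0.013393
  P(Z=3)·p_3 = 0.54 × 0.0912922 = 0.0492978
Marginal: 0.00877052 + 0.013393 + 0.0492978 = 0.0714613
Responsibility of State 1: 0.00877052 / 0.0714613 ≈ 0.1227

0.1227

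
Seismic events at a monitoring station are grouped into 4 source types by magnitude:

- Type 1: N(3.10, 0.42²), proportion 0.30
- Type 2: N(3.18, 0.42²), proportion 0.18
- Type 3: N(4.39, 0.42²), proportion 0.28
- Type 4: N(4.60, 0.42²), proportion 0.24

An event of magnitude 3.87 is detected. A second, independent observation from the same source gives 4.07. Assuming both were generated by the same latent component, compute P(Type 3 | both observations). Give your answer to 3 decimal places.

The responsibility of component k is π_k f_k(x) divided by Σ_j π_j f_j(x).
Since both observations come from the same component, the likelihood for component k is f_k(x₁)·f_k(x₂).
  p_1 = [(1/(0.42·√(2π)))·exp(−(3.87−3.10)²/(2·0.42²)) = 0.949863·exp(-1.68056) = 0.176931] × [0.065981] = 0.0116741
  p_2 = [(1/(0.42·√(2π)))·exp(−(3.87−3.18)²/(2·0.42²)) = 0.949863·exp(-1.34949) = 0.246368] × [0.100598] = 0.0247842
  p_3 = [(1/(0.42·√(2π)))·exp(−(3.87−4.39)²/(2·0.42²)) = 0.949863·exp(-0.76644) = 0.441367] × [0.71057] = 0.313622
  p_4 = [(1/(0.42·√(2π)))·exp(−(3.87−4.60)²/(2·0.42²)) = 0.949863·exp(-1.51049) = 0.209732] × [0.428425] = 0.0898543
Weight by the priors:
  π_1·p_1 = 0.30 × 0.0116741 = 0.00350223
  π_2·p_2 = 0.18 × 0.0247842 = 0.00446116
  π_3·p_3 = 0.28 × 0.313622 = 0.0878143
  π_4·p_4 = 0.24 × 0.0898543 = 0.021565
Denominator: 0.00350223 + 0.00446116 + 0.0878143 + 0.021565 = 0.117343
Responsibility of Type 3: 0.0878143 / 0.117343 ≈ 0.748

0.748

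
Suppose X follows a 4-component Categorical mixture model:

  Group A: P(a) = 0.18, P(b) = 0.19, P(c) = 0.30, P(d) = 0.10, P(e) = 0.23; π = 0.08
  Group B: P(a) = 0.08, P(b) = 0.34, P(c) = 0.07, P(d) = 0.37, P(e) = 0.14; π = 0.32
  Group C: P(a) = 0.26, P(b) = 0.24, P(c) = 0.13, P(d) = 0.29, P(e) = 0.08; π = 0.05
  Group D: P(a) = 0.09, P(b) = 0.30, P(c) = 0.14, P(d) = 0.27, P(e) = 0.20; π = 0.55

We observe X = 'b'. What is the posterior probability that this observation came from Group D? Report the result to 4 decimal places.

By Bayes' theorem, P(k | x) = P(Z=k) f_k(x) / Σ_j P(Z=j) f_j(x).
Categorical probabilities:
  L_A = P(b | comp) = 0.19
  L_B = P(b | comp) = 0.34
  L_C = P(b | comp) = 0.24
  L_D = P(b | comp) = 0.30
Weight by the priors:
  P(Z=A)·L_A = 0.08 × 0.19 = 0.0152
  P(Z=B)·L_B = 0.32 × 0.34 = 0.1088
  P(Z=C)·L_C = 0.05 × 0.24 = 0.012
  P(Z=D)·L_D = 0.55 × 0.3 = 0.165
Marginal: 0.0152 + 0.1088 + 0.012 + 0.165 = 0.301
P(Group D | the observation) = 0.165 / 0.301 ≈ 0.5482

0.5482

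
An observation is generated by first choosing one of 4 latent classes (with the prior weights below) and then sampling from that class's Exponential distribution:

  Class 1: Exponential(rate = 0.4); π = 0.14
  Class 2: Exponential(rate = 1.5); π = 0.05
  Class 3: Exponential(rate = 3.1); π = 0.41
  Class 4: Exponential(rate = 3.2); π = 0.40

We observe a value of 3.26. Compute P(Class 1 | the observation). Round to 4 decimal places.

0.9588

P(component k | x) = w_k·f_k(x) / marginal(x), where marginal(x) = Σ_j w_j·f_j(x).
Exponential densities:
  f_1 = 0.4·e^(−0.4·3.26) = 0.4·e^(−1.3040) = 0.108578
  f_2 = 1.5·e^(−1.5·3.26) = 1.5·e^(−4.8900) = 0.0112821
  f_3 = 3.1·e^(−3.1·3.26) = 3.1·e^(−10.1060) = 0.000126585
  f_4 = 3.2·e^(−3.2·3.26) = 3.2·e^(−10.4320) = 9.4317e-05
Unnormalised posteriors:
  w_1·f_1 = 0.14 × 0.108578 = 0.0152009
  w_2·f_2 = 0.05 × 0.0112821 = 0.000564107
  w_3·f_3 = 0.41 × 0.000126585 = 5.18998e-05
  w_4·f_4 = 0.40 × 9.4317e-05 = 3.77268e-05
Sum: 0.0152009 + 0.000564107 + 5.18998e-05 + 3.77268e-05 = 0.0158546
P(Class 1 | the observation) ≈ 0.9588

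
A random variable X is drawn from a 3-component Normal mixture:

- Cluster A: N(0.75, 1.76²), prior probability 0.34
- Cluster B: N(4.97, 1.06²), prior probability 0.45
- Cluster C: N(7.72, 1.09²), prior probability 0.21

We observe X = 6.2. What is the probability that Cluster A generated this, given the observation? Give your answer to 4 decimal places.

By Bayes' theorem, P(k | x) = π_k f_k(x) / Σ_j π_j f_j(x).
Evaluate each component's likelihood at the observed value:
  f_A = (1/(1.76·√(2π)))·exp(−(6.2−0.75)²/(2·1.76²)) = 0.226672·exp(-4.79444) = 0.00187586
  f_B = (1/(1.06·√(2π)))·exp(−(6.2−4.97)²/(2·1.06²)) = 0.376361·exp(-0.67324) = 0.191964
  f_C = (1/(1.09·√(2π)))·exp(−(6.2−7.72)²/(2·1.09²)) = 0.366002·exp(-0.97231) = 0.138425
Multiply by the mixture weights:
  π_A·f_A = 0.34 × 0.00187586 = 0.000637791
  π_B·f_B = 0.45 × 0.191964 = 0.086384
  π_C·f_C = 0.21 × 0.138425 = 0.0290693
Evidence: 0.000637791 + 0.086384 + 0.0290693 = 0.116091
Responsibility of Cluster A: 0.000637791 / 0.116091 ≈ 0.0055

0.0055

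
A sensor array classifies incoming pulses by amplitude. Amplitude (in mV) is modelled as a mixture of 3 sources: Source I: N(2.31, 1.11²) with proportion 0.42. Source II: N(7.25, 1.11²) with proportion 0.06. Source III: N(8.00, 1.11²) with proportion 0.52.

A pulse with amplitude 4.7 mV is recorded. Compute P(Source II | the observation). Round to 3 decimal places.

By Bayes' theorem, P(k | x) = w_k f_k(x) / Σ_j w_j f_j(x).
Normal densities:
  L_I = (1/(1.11·√(2π)))·exp(−(4.7−2.31)²/(2·1.11²)) = 0.359407·exp(-2.31803) = 0.0353898
  L_II = (1/(1.11·√(2π)))·exp(−(4.7−7.25)²/(2·1.11²)) = 0.359407·exp(-2.63879) = 0.0256789
  L_III = (1/(1.11·√(2π)))·exp(−(4.7−8.00)²/(2·1.11²)) = 0.359407·exp(-4.41928) = 0.00432829
Multiply by the mixture weights:
  w_I·L_I = 0.42 × 0.0353898 = 0.0148637
  w_II·L_II = 0.06 × 0.0256789 = 0.00154073
  w_III·L_III = 0.52 × 0.00432829 = 0.00225071
Marginal: 0.0148637 + 0.00154073 + 0.00225071 = 0.0186551
P(Source II | the observation) = 0.00154073 / 0.0186551 ≈ 0.083

0.083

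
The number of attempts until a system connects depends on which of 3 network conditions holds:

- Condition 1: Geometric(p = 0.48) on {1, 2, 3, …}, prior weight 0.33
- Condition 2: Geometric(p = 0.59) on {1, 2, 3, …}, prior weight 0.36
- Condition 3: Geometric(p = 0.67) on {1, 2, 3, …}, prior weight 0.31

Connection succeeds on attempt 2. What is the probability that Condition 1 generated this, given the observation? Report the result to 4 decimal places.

Apply Bayes' rule: the posterior for each component is proportional to its prior times its likelihood at x.
Component likelihoods at x = 2:
  f_1 = 0.48·(1−0.48)^1 = 0.48·0.52 = 0.2496
  f_2 = 0.59·(1−0.59)^1 = 0.59·0.41 = 0.2419
  f_3 = 0.67·(1−0.67)^1 = 0.67·0.33 = 0.2211
Multiply by the mixture weights:
  π_1·f_1 = 0.33 × 0.2496 = 0.082368
  π_2·f_2 = 0.36 × 0.2419 = 0.087084
  π_3·f_3 = 0.31 × 0.2211 = 0.068541
Normaliser: 0.082368 + 0.087084 + 0.068541 = 0.237993
Responsibility of Condition 1: 0.082368 / 0.237993 ≈ 0.3461

0.3461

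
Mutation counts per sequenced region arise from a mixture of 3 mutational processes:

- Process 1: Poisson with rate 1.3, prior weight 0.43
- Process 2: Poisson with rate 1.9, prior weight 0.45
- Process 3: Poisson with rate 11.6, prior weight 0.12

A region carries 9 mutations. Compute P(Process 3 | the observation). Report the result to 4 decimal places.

By Bayes' theorem, P(k | x) = π_k f_k(x) / Σ_j π_j f_j(x).
Poisson probabilities:
  p_1 = e^(−1.3)·1.3^9/9! = 7.96424e-06
  p_2 = e^(−1.9)·1.9^9/9! = 0.000133003
  p_3 = e^(−11.6)·11.6^9/9! = 0.0960601
Prior × likelihood for each component:
  π_1·p_1 = 0.43 × 7.96424e-06 = 3.42462e-06
  π_2·p_2 = 0.45 × 0.000133003 = 5.98511e-05
  π_3·p_3 = 0.12 × 0.0960601 = 0.0115272
Sum: 3.42462e-06 + 5.98511e-05 + 0.0115272 = 0.0115905
So the posterior for Process 3 is 0.0115272 / 0.0115905 ≈ 0.9945.

0.9945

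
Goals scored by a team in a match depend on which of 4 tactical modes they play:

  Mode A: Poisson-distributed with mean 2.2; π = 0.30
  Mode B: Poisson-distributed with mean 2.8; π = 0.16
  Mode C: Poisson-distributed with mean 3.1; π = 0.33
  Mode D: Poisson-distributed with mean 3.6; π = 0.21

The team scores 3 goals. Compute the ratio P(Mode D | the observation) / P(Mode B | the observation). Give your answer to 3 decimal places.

Posterior odds = (w_i f_i(x)) / (w_j f_j(x)); the normalising sum cancels.
Evaluate each component's likelihood at the observed value:
  L_A = 0.196639
  L_B = 0.222484
  L_C = 0.223677
  L_D = 0.212469
Odds = (0.21/0.16) × (0.212469/0.222484) = 1.3125 × 0.954988 ≈ 1.253

1.253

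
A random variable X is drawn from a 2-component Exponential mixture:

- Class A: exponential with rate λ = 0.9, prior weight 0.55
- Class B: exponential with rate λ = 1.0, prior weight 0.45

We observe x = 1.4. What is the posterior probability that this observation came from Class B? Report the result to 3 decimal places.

P(component k | x) = π_k·f_k(x) / marginal(x), where marginal(x) = Σ_j π_j·f_j(x).
Component likelihoods at x = 1.4:
  L_A = 0.9·e^(−0.9·1.4) = 0.9·e^(−1.2600) = 0.255289
  L_B = 1.0·e^(−1.0·1.4) = 1.0·e^(−1.4000) = 0.246597
Multiply by the mixture weights:
  π_A·L_A = 0.55 × 0.255289 = 0.140409
  π_B·L_B = 0.45 × 0.246597 = 0.110969
Marginal: 0.140409 + 0.110969 = 0.251377
P(Class B | the observation) = 0.110969 / 0.251377 ≈ 0.441

0.441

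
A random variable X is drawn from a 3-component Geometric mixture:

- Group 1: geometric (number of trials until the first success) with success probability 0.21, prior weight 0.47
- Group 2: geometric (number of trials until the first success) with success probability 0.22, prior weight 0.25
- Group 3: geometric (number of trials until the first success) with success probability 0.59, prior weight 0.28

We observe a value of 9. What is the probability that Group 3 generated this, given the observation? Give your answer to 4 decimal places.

0.0058

By Bayes' theorem, P(k | x) = π_k f_k(x) / Σ_j π_j f_j(x).
Evaluate each component's likelihood at the observed value:
  L_1 = 0.0318593
  L_2 = 0.0301425
  L_3 = 0.000471111
Multiply by the mixture weights:
  π_1·L_1 = 0.47 × 0.0318593 = 0.0149739
  π_2·L_2 = 0.25 × 0.0301425 = 0.00753563
  π_3·L_3 = 0.28 × 0.000471111 = 0.000131911
Denominator: 0.0149739 + 0.00753563 + 0.000131911 = 0.0226414
P(Group 3 | 9) ≈ 0.0058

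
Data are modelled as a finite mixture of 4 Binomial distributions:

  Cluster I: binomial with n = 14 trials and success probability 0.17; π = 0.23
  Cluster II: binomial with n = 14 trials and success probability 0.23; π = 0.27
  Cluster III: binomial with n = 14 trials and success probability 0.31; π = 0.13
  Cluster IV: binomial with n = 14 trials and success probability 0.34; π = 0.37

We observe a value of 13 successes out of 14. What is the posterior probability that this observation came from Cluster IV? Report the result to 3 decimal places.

0.896

Apply Bayes' rule: the posterior for each component is proportional to its prior times its likelihood at x.
Component likelihoods at x = 13 successes out of 14:
  f_I = C(14,13)·0.17^13·0.83^1 = 14·9.90458e-11·0.83 = 1.15091e-09
  f_II = C(14,13)·0.23^13·0.77^1 = 14·5.04036e-09·0.77 = 5.43351e-08
  f_III = C(14,13)·0.31^13·0.69^1 = 14·2.44175e-07·0.69 = 2.35873e-06
  f_IV = C(14,13)·0.34^13·0.66^1 = 14·8.11383e-07·0.66 = 7.49718e-06
Weight by the priors:
  P(Z=I)·f_I = 0.23 × 1.15091e-09 = 2.6471e-10
  P(Z=II)·f_II = 0.27 × 5.43351e-08 = 1.46705e-08
  P(Z=III)·f_III = 0.13 × 2.35873e-06 = 3.06636e-07
  P(Z=IV)·f_IV = 0.37 × 7.49718e-06 = 2.77396e-06
Evidence: 2.6471e-10 + 1.46705e-08 + 3.06636e-07 + 2.77396e-06 = 3.09553e-06
P(Cluster IV | 13 successes out of 14) = 2.77396e-06 / 3.09553e-06 ≈ 0.896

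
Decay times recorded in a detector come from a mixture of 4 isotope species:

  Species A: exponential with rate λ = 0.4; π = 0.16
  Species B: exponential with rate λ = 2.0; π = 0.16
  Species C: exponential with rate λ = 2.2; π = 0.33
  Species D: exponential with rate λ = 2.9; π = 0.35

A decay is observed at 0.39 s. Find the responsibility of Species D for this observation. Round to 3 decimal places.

0.391

Posterior ∝ prior × likelihood, so P(k | x) ∝ π_k f_k(x); normalise over all components.
Evaluate each component's likelihood at the observed value:
  p_A = 0.4·e^(−0.4·0.39) = 0.4·e^(−0.1560) = 0.342224
  p_B = 2.0·e^(−2.0·0.39) = 2.0·e^(−0.7800) = 0.916812
  p_C = 2.2·e^(−2.2·0.39) = 2.2·e^(−0.8580) = 0.93282
  p_D = 2.9·e^(−2.9·0.39) = 2.9·e^(−1.1310) = 0.93586
Weight by the priors:
  π_A·p_A = 0.16 × 0.342224 = 0.0547558
  π_B·p_B = 0.16 × 0.916812 = 0.14669
  π_C·p_C = 0.33 × 0.93282 = 0.307831
  π_D·p_D = 0.35 × 0.93586 = 0.327551
Evidence: 0.0547558 + 0.14669 + 0.307831 + 0.327551 = 0.836827
P(Species D | the observation) ≈ 0.391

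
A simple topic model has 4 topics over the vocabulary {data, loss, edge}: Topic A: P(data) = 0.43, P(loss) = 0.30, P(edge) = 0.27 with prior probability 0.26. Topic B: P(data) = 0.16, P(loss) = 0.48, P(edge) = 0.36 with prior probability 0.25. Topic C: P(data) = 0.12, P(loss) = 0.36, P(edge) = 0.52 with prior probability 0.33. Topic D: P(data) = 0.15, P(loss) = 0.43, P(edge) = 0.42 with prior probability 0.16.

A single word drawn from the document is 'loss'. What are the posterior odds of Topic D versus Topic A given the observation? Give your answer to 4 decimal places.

0.8821

Since P(k|x) ∝ π_k f_k(x), the posterior odds are π_i f_i(x) / (π_j f_j(x)).
Evaluate each component's likelihood at the observed value:
  p_A = P(loss | comp) = 0.30
  p_B = P(loss | comp) = 0.48
  p_C = P(loss | comp) = 0.36
  p_D = P(loss | comp) = 0.43
Odds = (0.16/0.26) × (0.43/0.3) = 0.615385 × 1.43333 ≈ 0.8821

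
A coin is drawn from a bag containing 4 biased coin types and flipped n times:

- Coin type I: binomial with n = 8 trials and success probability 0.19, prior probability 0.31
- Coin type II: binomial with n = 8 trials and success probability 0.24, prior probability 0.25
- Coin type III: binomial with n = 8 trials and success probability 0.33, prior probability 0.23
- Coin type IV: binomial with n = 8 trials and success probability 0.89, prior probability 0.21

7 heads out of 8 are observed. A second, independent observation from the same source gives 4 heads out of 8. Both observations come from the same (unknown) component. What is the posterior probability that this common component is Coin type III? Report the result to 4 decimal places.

P(component k | x) = π_k·f_k(x) / marginal(x), where marginal(x) = Σ_j π_j·f_j(x).
Since both observations come from the same component, the likelihood for component k is f_k(x₁)·f_k(x₂).
  f_I = [C(8,7)·0.19^7·0.81^1 = 8·8.93872e-06·0.81 = 5.79229e-05] × [0.0392692] = 2.27459e-06
  f_II = [C(8,7)·0.24^7·0.76^1 = 8·4.58647e-05·0.76 = 0.000278857] × [0.0774814] = 2.16063e-05
  f_III = [C(8,7)·0.33^7·0.67^1 = 8·0.000426184·0.67 = 0.00228435] × [0.167283] = 0.000382134
  f_IV = [C(8,7)·0.89^7·0.11^1 = 8·0.442313·0.11 = 0.389236] × [0.00643026] = 0.00250289
Weight by the priors:
  π_I·f_I = 0.31 × 2.27459e-06 = 7.05122e-07
  π_II·f_II = 0.25 × 2.16063e-05 = 5.40157e-06
  π_III·f_III = 0.23 × 0.000382134 = 8.78908e-05
  π_IV·f_IV = 0.21 × 0.00250289 = 0.000525607
Sum: 7.05122e-07 + 5.40157e-06 + 8.78908e-05 + 0.000525607 = 0.000619604
P(Coin type III | x₁, x₂) ≈ 0.1418

0.1418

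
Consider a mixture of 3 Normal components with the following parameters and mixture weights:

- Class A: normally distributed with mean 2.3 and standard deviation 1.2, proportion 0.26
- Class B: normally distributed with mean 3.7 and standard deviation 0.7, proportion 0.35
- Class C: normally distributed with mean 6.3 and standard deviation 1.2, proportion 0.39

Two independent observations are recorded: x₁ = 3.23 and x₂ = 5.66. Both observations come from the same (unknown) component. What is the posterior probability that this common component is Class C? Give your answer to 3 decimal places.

0.389

The responsibility of component k is P(Z=k) f_k(x) divided by Σ_j P(Z=j) f_j(x).
Since both observations come from the same component, the likelihood for component k is f_k(x₁)·f_k(x₂).
  L_A = [(1/(1.2·√(2π)))·exp(−(3.23−2.3)²/(2·1.2²)) = 0.332452·exp(-0.30031) = 0.246209] × [0.00659621] = 0.00162405
  L_B = [(1/(0.7·√(2π)))·exp(−(3.23−3.7)²/(2·0.7²)) = 0.569918·exp(-0.22541) = 0.454903] × [0.0113078] = 0.00514394
  L_C = [(1/(1.2·√(2π)))·exp(−(3.23−6.3)²/(2·1.2²)) = 0.332452·exp(-3.27253) = 0.0126033] × [0.288378] = 0.00363452
Prior × likelihood for each component:
  P(Z=A)·L_A = 0.26 × 0.00162405 = 0.000422253
  P(Z=B)·L_B = 0.35 × 0.00514394 = 0.00180038
  P(Z=C)·L_C = 0.39 × 0.00363452 = 0.00141746
Marginal: 0.000422253 + 0.00180038 + 0.00141746 = 0.0036401
P(Class C | x₁,x₂) = 0.00141746 / 0.0036401 ≈ 0.389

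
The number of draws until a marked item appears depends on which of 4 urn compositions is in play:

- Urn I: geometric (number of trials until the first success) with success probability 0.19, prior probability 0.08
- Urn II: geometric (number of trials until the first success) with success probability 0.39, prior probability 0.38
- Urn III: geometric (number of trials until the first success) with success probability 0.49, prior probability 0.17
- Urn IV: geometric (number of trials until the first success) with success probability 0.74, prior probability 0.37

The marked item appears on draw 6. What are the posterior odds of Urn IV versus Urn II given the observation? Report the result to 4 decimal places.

Posterior odds = (π_i f_i(x)) / (π_j f_j(x)); the normalising sum cancels.
Geometric probabilities:
  L_I = 0.0662489
  L_II = 0.0329393
  L_III = 0.0169062
  L_IV = 0.000879222
Odds = (0.37/0.38) × (0.000879222/0.0329393) = 0.973684 × 0.0266922 ≈ 0.0260

0.0260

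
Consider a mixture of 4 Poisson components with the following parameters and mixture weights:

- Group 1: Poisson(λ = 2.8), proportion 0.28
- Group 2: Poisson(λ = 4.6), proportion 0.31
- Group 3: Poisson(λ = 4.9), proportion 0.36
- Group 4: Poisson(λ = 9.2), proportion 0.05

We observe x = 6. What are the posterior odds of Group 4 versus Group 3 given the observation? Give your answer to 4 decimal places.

0.0826

The posterior odds equal the prior odds times the likelihood ratio: (w_i/w_j)·(f_i(x)/f_j(x)).
Evaluate each component's likelihood at the observed value:
  L_1 = 0.0406997
  L_2 = 0.13227
  L_3 = 0.143153
  L_4 = 0.0850913
0.00425457 / 0.0515351 ≈ 0.0826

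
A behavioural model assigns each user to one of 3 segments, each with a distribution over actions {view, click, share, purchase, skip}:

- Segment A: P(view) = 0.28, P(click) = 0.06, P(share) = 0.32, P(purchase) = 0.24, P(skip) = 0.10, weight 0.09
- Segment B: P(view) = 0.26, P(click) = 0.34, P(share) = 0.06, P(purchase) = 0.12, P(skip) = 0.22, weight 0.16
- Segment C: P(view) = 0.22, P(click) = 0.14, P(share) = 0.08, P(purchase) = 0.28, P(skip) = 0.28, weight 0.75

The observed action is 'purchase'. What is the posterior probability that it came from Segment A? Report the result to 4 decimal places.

Posterior ∝ prior × likelihood, so P(k | x) ∝ π_k f_k(x); normalise over all components.
Evaluate each component's likelihood at the observed value:
  p_A = P(purchase | comp) = 0.24
  p_B = P(purchase | comp) = 0.12
  p_C = P(purchase | comp) = 0.28
Unnormalised posteriors:
  π_A·p_A = 0.09 × 0.24 = 0.0216
  π_B·p_B = 0.16 × 0.12 = 0.0192
  π_C·p_C = 0.75 × 0.28 = 0.21
Sum: 0.0216 + 0.0192 + 0.21 = 0.2508
P(Segment A | data) = 0.0216 / 0.2508 ≈ 0.0861

0.0861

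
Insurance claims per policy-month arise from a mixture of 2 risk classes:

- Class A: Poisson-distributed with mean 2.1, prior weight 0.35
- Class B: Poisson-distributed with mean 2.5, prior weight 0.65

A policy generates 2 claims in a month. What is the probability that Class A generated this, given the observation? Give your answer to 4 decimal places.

0.3618

Apply Bayes' rule: the posterior for each component is proportional to its prior times its likelihood at x.
Poisson probabilities:
  f_A = 0.270016
  f_B = 0.256516
Prior × likelihood for each component:
  π_A·f_A = 0.35 × 0.270016 = 0.0945057
  π_B·f_B = 0.65 × 0.256516 = 0.166735
Denominator: 0.0945057 + 0.166735 = 0.261241
So the posterior for Class A is 0.0945057 / 0.261241 ≈ 0.3618.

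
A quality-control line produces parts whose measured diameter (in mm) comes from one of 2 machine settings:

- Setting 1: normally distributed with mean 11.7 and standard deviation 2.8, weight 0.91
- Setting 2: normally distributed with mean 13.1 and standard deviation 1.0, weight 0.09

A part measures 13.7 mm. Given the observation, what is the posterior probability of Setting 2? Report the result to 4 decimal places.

0.2299

The responsibility of component k is π_k f_k(x) divided by Σ_j π_j f_j(x).
Normal densities:
  p_1 = (1/(2.8·√(2π)))·exp(−(13.7−11.7)²/(2·2.8²)) = 0.142479·exp(-0.25510) = 0.110398
  p_2 = (1/(1.0·√(2π)))·exp(−(13.7−13.1)²/(2·1.0²)) = 0.398942·exp(-0.18000) = 0.333225
Multiply by the mixture weights:
  π_1·p_1 = 0.91 × 0.110398 = 0.100463
  π_2·p_2 = 0.09 × 0.333225 = 0.0299902
Denominator: 0.100463 + 0.0299902 = 0.130453
P(Setting 2 | x) = 0.0299902 / 0.130453 ≈ 0.2299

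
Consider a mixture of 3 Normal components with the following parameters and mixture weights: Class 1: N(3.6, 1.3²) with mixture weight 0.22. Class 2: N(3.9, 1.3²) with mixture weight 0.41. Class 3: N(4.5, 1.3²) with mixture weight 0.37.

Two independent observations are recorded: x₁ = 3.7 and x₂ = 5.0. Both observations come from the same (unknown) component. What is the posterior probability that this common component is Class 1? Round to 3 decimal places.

0.178

By Bayes' theorem, P(k | x) = π_k f_k(x) / Σ_j π_j f_j(x).
Since both observations come from the same component, the likelihood for component k is f_k(x₁)·f_k(x₂).
  L_1 = [0.305972] × [0.171841] = 0.0525786
  L_2 = [0.303268] × [0.214533] = 0.0650611
  L_3 = [0.253941] × [0.285] = 0.0723732
Prior × likelihood for each component:
  π_1·L_1 = 0.22 × 0.0525786 = 0.0115673
  π_2·L_2 = 0.41 × 0.0650611 = 0.0266751
  π_3·L_3 = 0.37 × 0.0723732 = 0.0267781
Sum: 0.0115673 + 0.0266751 + 0.0267781 = 0.0650204
So the posterior for Class 1 is 0.0115673 / 0.0650204 ≈ 0.178.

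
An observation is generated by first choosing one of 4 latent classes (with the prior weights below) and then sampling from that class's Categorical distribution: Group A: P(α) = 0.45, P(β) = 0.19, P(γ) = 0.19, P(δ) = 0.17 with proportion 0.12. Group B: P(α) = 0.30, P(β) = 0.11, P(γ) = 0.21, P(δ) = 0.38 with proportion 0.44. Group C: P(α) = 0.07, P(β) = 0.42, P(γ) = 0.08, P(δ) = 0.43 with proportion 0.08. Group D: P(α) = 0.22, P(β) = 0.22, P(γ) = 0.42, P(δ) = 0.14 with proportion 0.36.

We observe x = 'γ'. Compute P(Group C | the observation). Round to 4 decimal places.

P(component k | x) = w_k·f_k(x) / marginal(x), where marginal(x) = Σ_j w_j·f_j(x).
Evaluate each component's likelihood at the observed value:
  p_A = 0.19
  p_B = 0.21
  p_C = 0.08
  p_D = 0.42
Prior × likelihood for each component:
  w_A·p_A = 0.12 × 0.19 = 0.0228
  w_B·p_B = 0.44 × 0.21 = 0.0924
  w_C·p_C = 0.08 × 0.08 = 0.0064
  w_D·p_D = 0.36 × 0.42 = 0.1512
Sum: 0.0228 + 0.0924 + 0.0064 + 0.1512 = 0.2728
Responsibility of Group C: 0.0064 / 0.2728 ≈ 0.0235

0.0235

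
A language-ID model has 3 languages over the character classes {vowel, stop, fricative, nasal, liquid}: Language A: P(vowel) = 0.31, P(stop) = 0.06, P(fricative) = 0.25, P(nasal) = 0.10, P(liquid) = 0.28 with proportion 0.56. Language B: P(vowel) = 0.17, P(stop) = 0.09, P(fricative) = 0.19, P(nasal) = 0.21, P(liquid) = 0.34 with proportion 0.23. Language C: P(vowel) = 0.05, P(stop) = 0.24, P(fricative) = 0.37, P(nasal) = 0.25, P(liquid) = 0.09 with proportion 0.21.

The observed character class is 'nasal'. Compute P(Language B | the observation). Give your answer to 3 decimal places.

Apply Bayes' rule: the posterior for each component is proportional to its prior times its likelihood at x.
Component likelihoods at x = 'nasal':
  f_A = P(nasal | comp) = 0.10
  f_B = P(nasal | comp) = 0.21
  f_C = P(nasal | comp) = 0.25
Unnormalised posteriors:
  π_A·f_A = 0.56 × 0.1 = 0.056
  π_B·f_B = 0.23 × 0.21 = 0.0483
  π_C·f_C = 0.21 × 0.25 = 0.0525
Denominator: 0.056 + 0.0483 + 0.0525 = 0.1568
So the posterior for Language B is 0.0483 / 0.1568 ≈ 0.308.

0.308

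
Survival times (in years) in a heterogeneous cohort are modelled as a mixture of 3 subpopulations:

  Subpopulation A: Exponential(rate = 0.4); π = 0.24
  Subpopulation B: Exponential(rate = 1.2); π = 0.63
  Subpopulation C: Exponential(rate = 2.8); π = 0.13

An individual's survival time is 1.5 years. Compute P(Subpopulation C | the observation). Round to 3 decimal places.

The responsibility of component k is π_k f_k(x) divided by Σ_j π_j f_j(x).
Evaluate each component's likelihood at the observed value:
  L_A = 0.4·e^(−0.4·1.5) = 0.4·e^(−0.6000) = 0.219525
  L_B = 1.2·e^(−1.2·1.5) = 1.2·e^(−1.8000) = 0.198359
  L_C = 2.8·e^(−2.8·1.5) = 2.8·e^(−4.2000) = 0.0419876
Unnormalised posteriors:
  π_A·L_A = 0.24 × 0.219525 = 0.0526859
  π_B·L_B = 0.63 × 0.198359 = 0.124966
  π_C·L_C = 0.13 × 0.0419876 = 0.00545839
Denominator: 0.0526859 + 0.124966 + 0.00545839 = 0.18311
Responsibility of Subpopulation C: 0.00545839 / 0.18311 ≈ 0.030

0.030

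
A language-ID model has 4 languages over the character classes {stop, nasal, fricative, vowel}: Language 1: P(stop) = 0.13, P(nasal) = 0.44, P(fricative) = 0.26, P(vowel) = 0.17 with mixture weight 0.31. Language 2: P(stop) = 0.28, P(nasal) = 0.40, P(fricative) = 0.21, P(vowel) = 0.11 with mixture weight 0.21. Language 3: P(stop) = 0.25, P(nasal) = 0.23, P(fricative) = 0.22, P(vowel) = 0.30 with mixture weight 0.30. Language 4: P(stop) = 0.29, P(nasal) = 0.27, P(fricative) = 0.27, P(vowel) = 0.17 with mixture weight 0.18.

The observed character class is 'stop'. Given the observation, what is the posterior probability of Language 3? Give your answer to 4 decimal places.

0.3314

By Bayes' theorem, P(k | x) = P(Z=k) f_k(x) / Σ_j P(Z=j) f_j(x).
Categorical probabilities:
  L_1 = 0.13
  L_2 = 0.28
  L_3 = 0.25
  L_4 = 0.29
Weight by the priors:
  P(Z=1)·L_1 = 0.31 × 0.13 = 0.0403
  P(Z=2)·L_2 = 0.21 × 0.28 = 0.0588
  P(Z=3)·L_3 = 0.30 × 0.25 = 0.075
  P(Z=4)·L_4 = 0.18 × 0.29 = 0.0522
Evidence: 0.0403 + 0.0588 + 0.075 + 0.0522 = 0.2263
Responsibility of Language 3: 0.075 / 0.2263 ≈ 0.3314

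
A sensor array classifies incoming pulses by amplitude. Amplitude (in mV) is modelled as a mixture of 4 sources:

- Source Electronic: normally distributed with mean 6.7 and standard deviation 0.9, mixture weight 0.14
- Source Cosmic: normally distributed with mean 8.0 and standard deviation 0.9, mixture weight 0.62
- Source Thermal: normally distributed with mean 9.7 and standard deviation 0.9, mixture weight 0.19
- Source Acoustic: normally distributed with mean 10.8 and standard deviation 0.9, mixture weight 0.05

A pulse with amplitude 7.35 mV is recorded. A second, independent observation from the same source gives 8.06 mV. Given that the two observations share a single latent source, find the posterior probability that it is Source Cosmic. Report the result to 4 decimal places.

By Bayes' theorem, P(k | x) = π_k f_k(x) / Σ_j π_j f_j(x).
Since both observations come from the same component, the likelihood for component k is f_k(x₁)·f_k(x₂).
  f_Electronic = [0.341509] × [0.141521] = 0.0483308
  f_Cosmic = [0.341509] × [0.442285] = 0.151045
  f_Thermal = [0.0146615] × [0.0842619] = 0.00123541
  f_Acoustic = [0.000285634] × [0.00430534] = 1.22975e-06
Prior × likelihood for each component:
  π_Electronic·f_Electronic = 0.14 × 0.0483308 = 0.00676631
  π_Cosmic·f_Cosmic = 0.62 × 0.151045 = 0.0936476
  π_Thermal·f_Thermal = 0.19 × 0.00123541 = 0.000234728
  π_Acoustic·f_Acoustic = 0.05 × 1.22975e-06 = 6.14875e-08
Evidence: 0.00676631 + 0.0936476 + 0.000234728 + 6.14875e-08 = 0.100649
Responsibility of Source Cosmic: 0.0936476 / 0.100649 ≈ 0.9304

0.9304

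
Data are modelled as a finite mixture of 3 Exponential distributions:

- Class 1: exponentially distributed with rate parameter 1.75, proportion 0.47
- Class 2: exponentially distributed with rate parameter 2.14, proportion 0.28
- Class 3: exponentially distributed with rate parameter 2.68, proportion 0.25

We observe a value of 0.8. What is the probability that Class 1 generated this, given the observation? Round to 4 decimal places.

P(component k | x) = π_k·f_k(x) / marginal(x), where marginal(x) = Σ_j π_j·f_j(x).
Component likelihoods at x = 0.8:
  p_1 = 0.431545
  p_2 = 0.386279
  p_3 = 0.314056
Weight by the priors:
  π_1·p_1 = 0.47 × 0.431545 = 0.202826
  π_2·p_2 = 0.28 × 0.386279 = 0.108158
  π_3·p_3 = 0.25 × 0.314056 = 0.0785141
Marginal: 0.202826 + 0.108158 + 0.0785141 = 0.389498
Responsibility of Class 1: 0.202826 / 0.389498 ≈ 0.5207

0.5207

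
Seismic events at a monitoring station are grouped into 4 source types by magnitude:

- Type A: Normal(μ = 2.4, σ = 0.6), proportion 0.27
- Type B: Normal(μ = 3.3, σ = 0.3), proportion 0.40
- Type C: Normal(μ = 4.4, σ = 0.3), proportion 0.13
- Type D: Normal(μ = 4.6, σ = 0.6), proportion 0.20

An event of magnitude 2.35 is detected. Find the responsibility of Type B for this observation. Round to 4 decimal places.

0.0194

P(component k | x) = π_k·f_k(x) / marginal(x), where marginal(x) = Σ_j π_j·f_j(x).
Evaluate each component's likelihood at the observed value:
  p_A = 0.662599
  p_B = 0.00883659
  p_C = 9.64315e-11
  p_D = 0.000587659
Multiply by the mixture weights:
  π_A·p_A = 0.27 × 0.662599 = 0.178902
  π_B·p_B = 0.40 × 0.00883659 = 0.00353463
  π_C·p_C = 0.13 × 9.64315e-11 = 1.25361e-11
  π_D·p_D = 0.20 × 0.000587659 = 0.000117532
Evidence: 0.178902 + 0.00353463 + 1.25361e-11 + 0.000117532 = 0.182554
P(Type B | data) ≈ 0.0194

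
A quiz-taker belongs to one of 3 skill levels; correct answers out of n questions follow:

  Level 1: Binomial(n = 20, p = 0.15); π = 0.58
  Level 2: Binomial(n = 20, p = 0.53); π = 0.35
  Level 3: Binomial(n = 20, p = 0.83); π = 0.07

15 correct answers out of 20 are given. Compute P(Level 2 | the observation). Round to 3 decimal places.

0.491

P(component k | x) = π_k·f_k(x) / marginal(x), where marginal(x) = Σ_j π_j·f_j(x).
Evaluate each component's likelihood at the observed value:
  p_1 = C(20,15)·0.15^15·0.85^5 = 15504·4.37894e-13·0.443705 = 3.01236e-09
  p_2 = C(20,15)·0.53^15·0.47^5 = 15504·7.31372e-05·0.0229345 = 0.0260059
  p_3 = C(20,15)·0.83^15·0.17^5 = 15504·0.0611183·0.000141986 = 0.134543
Unnormalised posteriors:
  π_1·p_1 = 0.58 × 3.01236e-09 = 1.74717e-09
  π_2·p_2 = 0.35 × 0.0260059 = 0.00910205
  π_3·p_3 = 0.07 × 0.134543 = 0.00941798
Normaliser: 1.74717e-09 + 0.00910205 + 0.00941798 = 0.01852
P(Level 2 | 15 correct answers out of 20) = 0.00910205 / 0.01852 ≈ 0.491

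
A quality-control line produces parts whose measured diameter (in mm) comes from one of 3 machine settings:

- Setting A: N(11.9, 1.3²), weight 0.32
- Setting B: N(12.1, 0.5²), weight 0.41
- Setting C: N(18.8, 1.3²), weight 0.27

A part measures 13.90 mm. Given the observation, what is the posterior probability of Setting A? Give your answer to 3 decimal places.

Posterior ∝ prior × likelihood, so P(k | x) ∝ π_k f_k(x); normalise over all components.
Evaluate each component's likelihood at the observed value:
  L_A = 0.0939742
  L_B = 0.0012238
  L_C = 0.00025231
Prior × likelihood for each component:
  π_A·L_A = 0.32 × 0.0939742 = 0.0300718
  π_B·L_B = 0.41 × 0.0012238 = 0.00050176
  π_C·L_C = 0.27 × 0.00025231 = 6.81236e-05
Evidence: 0.0300718 + 0.00050176 + 6.81236e-05 = 0.0306416
P(Setting A | data) ≈ 0.981

0.981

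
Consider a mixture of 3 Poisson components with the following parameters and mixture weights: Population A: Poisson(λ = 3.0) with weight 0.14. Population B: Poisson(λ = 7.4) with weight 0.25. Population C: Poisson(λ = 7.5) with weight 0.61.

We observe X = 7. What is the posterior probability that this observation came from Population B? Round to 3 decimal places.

By Bayes' theorem, P(k | x) = π_k f_k(x) / Σ_j π_j f_j(x).
Component likelihoods at x = 7:
  p_A = e^(−3.0)·3.0^7/7! = 0.021604
  p_B = e^(−7.4)·7.4^7/7! = 0.147371
  p_C = e^(−7.5)·7.5^7/7! = 0.146484
Unnormalised posteriors:
  π_A·p_A = 0.14 × 0.021604 = 0.00302456
  π_B·p_B = 0.25 × 0.147371 = 0.0368428
  π_C·p_C = 0.61 × 0.146484 = 0.0893551
Evidence: 0.00302456 + 0.0368428 + 0.0893551 = 0.129222
Responsibility of Population B: 0.0368428 / 0.129222 ≈ 0.285

0.285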